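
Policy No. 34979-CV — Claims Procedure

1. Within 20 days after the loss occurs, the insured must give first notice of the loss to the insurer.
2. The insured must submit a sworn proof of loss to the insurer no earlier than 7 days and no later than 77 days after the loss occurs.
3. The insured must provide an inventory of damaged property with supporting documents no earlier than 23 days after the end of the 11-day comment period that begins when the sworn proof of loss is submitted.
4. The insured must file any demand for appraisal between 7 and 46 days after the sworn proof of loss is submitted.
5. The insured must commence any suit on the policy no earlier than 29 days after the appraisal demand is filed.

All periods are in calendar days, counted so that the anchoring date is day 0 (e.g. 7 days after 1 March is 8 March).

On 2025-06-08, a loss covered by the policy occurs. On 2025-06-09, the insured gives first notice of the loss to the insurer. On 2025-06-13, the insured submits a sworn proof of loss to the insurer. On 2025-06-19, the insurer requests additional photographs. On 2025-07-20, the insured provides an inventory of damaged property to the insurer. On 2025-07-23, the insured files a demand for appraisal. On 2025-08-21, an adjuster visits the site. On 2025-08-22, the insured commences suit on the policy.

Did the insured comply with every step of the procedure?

(1) due by 2025-06-08 + 20 days = 2025-06-28; done 2025-06-09 — timely.
(2) the permitted window runs from 2025-06-08 + 7 = 2025-06-15 to 2025-06-08 + 77 = 2025-08-24; done 2025-06-13 — 2 days before the window opened.
No need to go further; step 2 was not satisfied.

No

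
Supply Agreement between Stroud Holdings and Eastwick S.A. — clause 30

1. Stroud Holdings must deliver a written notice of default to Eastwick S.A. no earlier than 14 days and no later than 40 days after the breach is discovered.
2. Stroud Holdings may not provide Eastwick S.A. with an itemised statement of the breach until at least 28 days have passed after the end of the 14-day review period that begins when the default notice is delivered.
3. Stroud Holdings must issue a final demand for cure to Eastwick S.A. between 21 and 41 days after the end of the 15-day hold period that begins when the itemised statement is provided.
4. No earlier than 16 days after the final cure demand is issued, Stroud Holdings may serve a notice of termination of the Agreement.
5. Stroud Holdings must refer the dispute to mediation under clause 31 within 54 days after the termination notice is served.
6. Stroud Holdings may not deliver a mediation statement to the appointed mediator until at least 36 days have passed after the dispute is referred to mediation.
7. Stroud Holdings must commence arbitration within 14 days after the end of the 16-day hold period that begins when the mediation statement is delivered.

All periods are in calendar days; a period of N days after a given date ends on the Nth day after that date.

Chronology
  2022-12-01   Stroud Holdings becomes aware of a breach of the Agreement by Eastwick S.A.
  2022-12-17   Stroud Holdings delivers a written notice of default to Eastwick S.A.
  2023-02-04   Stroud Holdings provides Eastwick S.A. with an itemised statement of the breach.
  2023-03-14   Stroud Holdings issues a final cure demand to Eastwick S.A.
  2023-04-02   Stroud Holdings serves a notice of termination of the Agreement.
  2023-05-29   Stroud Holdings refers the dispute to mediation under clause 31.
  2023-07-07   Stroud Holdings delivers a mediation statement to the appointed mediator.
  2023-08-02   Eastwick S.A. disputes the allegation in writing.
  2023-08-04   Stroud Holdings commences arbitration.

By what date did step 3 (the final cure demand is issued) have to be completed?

2023-04-01

The itemised statement is provided on 2023-02-04; the 15-day hold period therefore ends 2023-02-19, and step 3 runs from that date. The window is 21–41 days after 2023-02-19; it closes on 2023-04-01.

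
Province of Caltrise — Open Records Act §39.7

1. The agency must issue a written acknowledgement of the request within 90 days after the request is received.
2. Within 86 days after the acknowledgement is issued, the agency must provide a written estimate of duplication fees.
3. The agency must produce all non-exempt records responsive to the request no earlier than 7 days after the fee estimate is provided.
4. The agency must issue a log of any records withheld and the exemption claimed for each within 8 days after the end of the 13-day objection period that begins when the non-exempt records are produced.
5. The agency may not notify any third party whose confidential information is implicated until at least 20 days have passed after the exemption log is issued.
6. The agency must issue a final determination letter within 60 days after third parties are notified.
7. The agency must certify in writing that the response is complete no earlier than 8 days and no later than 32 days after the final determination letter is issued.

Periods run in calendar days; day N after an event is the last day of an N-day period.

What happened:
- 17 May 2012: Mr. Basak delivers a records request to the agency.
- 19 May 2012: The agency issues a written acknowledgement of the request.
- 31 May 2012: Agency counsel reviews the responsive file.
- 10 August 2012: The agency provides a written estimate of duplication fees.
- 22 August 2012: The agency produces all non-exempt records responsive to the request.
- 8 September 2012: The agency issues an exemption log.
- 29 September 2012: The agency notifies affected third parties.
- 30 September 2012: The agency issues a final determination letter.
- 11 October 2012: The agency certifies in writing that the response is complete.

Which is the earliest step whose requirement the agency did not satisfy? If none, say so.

(1) due by 17 May 2012 + 90 days = 15 August 2012; 19 May 2012 is within that limit.
(2) due by 19 May 2012 + 86 days = 13 August 2012; done 10 August 2012 — timely.
(3) permitted from 10 August 2012 + 7 days = 17 August 2012 onward; 22 August 2012 is on or after that date.
(4) due by 4 September 2012 + 8 days = 12 September 2012; completed 8 September 2012, before the deadline.
(5) permitted from 8 September 2012 + 20 days = 28 September 2012 onward; done 29 September 2012 — permitted.
(6) due by 29 September 2012 + 60 days = 28 November 2012; 30 September 2012 is within that limit.
(7) the permitted window runs from 30 September 2012 + 8 = 8 October 2012 to 30 September 2012 + 32 = 1 November 2012; 11 October 2012 falls inside that range.

None — every step was satisfied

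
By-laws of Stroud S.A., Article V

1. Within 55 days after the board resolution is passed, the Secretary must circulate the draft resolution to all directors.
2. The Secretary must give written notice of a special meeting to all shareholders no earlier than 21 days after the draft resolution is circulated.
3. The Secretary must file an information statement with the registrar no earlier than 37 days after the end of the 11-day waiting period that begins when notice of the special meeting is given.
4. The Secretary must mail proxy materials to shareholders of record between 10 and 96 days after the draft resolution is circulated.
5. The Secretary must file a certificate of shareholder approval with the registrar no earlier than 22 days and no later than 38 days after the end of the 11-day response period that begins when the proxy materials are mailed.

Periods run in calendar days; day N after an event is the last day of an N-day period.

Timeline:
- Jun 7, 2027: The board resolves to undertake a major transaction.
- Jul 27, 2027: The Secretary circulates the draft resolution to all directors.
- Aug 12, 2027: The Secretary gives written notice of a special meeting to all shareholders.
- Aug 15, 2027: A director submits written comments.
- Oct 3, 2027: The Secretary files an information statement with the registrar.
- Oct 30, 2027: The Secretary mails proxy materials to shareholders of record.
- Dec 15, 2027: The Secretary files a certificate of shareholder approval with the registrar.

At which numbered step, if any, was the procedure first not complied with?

Step 2

Step 1: 55 days after Jun 7, 2027 (when the board resolution is passed) is Aug 1, 2027; done Jul 27, 2027 — timely.
Step 2: the earliest permitted date is 21 days after Jul 27, 2027 (when the draft resolution is circulated), i.e. Aug 17, 2027; acted on Aug 12, 2027, 5 days prematurely.
The procedure was therefore not followed at step 2.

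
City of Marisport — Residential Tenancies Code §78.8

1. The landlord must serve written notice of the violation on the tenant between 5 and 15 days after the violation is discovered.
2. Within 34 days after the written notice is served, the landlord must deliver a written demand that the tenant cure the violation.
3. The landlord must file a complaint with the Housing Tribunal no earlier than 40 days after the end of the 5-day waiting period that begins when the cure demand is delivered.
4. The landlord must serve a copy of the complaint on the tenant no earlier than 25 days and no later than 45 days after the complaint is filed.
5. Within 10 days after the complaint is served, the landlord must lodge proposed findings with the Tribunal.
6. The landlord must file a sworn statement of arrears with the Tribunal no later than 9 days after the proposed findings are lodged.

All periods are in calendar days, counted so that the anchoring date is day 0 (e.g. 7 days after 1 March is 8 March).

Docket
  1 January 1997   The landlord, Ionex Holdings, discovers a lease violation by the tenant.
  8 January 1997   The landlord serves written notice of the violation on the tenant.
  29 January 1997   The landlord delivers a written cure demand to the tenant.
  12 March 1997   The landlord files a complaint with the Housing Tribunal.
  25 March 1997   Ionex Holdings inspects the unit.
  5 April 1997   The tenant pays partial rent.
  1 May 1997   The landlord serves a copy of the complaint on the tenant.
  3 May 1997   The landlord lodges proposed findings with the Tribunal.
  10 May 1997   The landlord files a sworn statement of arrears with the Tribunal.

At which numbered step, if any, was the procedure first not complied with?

(1) the permitted window runs from 1 January 1997 + 5 = 6 January 1997 to 1 January 1997 + 15 = 16 January 1997; done 8 January 1997 — within the window.
(2) due by 8 January 1997 + 34 days = 11 February 1997; 29 January 1997 is within that limit.
(3) permitted from 3 February 1997 + 40 days = 15 March 1997 onward; done 12 March 1997 — 3 days too early.

Step 3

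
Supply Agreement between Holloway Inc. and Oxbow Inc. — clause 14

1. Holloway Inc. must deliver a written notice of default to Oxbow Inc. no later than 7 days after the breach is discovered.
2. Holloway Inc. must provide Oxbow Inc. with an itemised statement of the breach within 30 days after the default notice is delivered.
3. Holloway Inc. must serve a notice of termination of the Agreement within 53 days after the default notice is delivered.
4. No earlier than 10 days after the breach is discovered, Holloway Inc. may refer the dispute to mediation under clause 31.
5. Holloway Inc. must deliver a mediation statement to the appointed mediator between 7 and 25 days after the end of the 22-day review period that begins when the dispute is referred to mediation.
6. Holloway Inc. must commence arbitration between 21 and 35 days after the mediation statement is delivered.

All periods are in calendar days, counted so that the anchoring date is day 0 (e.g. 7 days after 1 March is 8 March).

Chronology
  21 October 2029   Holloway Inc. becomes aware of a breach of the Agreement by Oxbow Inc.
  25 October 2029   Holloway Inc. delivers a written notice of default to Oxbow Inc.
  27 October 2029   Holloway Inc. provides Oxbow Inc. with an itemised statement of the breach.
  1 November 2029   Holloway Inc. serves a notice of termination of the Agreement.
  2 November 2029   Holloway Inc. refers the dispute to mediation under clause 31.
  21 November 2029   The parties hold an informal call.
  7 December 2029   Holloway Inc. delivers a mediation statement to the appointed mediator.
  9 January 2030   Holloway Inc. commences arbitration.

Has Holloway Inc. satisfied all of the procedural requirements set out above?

Step 1 — counting 7 days from 21 October 2029 (when the breach is discovered) gives a deadline of 28 October 2029; 25 October 2029 is within that limit.
Step 2 — counting 30 days from 25 October 2029 (when the default notice is delivered) gives a deadline of 24 November 2029; 27 October 2029 is within that limit.
Step 3 — counting 53 days from 25 October 2029 (when the default notice is delivered) gives a deadline of 17 December 2029; done 1 November 2029 — timely.
Step 4 — must wait 10 days from 21 October 2029 (when the breach is discovered), so not before 31 October 2029; done 2 November 2029, after the minimum wait.
Step 5 — 7 and 25 days from 24 November 2029 (end of the 22-day review period, which began when the dispute is referred to mediation on 2 November 2029) are 1 December 2029 and 19 December 2029 respectively; 7 December 2029 falls inside that range.
Step 6 — 21 and 35 days from 7 December 2029 (when the mediation statement is delivered) are 28 December 2029 and 11 January 2030 respectively; done 9 January 2030 — within the window.

Yes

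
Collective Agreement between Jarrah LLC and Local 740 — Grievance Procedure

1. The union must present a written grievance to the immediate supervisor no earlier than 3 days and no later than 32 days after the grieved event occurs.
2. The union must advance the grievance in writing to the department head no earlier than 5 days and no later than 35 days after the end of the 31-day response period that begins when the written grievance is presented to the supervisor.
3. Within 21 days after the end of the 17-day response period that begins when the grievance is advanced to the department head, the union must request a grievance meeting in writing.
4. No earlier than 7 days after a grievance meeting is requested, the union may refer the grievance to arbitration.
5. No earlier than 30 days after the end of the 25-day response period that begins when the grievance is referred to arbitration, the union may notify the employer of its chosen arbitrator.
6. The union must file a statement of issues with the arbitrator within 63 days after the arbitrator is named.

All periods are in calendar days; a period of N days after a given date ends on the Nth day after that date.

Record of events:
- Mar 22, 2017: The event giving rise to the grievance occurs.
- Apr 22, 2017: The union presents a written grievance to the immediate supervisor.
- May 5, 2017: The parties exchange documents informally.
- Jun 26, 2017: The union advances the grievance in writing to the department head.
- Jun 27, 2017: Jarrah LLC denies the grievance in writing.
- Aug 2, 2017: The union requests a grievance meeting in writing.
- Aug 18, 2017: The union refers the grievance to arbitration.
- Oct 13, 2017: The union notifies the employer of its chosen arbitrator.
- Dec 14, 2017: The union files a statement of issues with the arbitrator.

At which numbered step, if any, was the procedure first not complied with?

(1) the permitted window runs from Mar 22, 2017 + 3 = Mar 25, 2017 to Mar 22, 2017 + 32 = Apr 23, 2017; Apr 22, 2017 falls inside that range.
(2) the permitted window runs from May 23, 2017 + 5 = May 28, 2017 to May 23, 2017 + 35 = Jun 27, 2017; Jun 26, 2017 falls inside that range.
(3) due by Jul 13, 2017 + 21 days = Aug 3, 2017; completed Aug 2, 2017, before the deadline.
(4) permitted from Aug 2, 2017 + 7 days = Aug 9, 2017 onward; Aug 18, 2017 is on or after that date.
(5) permitted from Sep 12, 2017 + 30 days = Oct 12, 2017 onward; Oct 13, 2017 is on or after that date.
(6) due by Oct 13, 2017 + 63 days = Dec 15, 2017; completed Dec 14, 2017, before the deadline.

None — every step was satisfied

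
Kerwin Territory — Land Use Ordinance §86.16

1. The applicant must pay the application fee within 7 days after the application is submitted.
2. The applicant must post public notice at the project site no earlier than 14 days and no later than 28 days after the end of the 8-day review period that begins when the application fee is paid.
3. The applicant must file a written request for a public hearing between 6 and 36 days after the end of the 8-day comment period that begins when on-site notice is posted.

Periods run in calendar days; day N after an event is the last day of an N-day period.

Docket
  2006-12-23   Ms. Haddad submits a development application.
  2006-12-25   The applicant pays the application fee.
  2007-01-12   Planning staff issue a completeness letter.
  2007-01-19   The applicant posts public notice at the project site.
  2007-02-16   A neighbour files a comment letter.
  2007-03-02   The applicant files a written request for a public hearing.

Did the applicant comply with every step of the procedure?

Yes

Step 1 — counting 7 days from 2006-12-23 (when the application is submitted) gives a deadline of 2006-12-30; done 2006-12-25 — timely.
Step 2 — 14 and 28 days from 2007-01-02 (end of the 8-day review period, which began when the application fee is paid on 2006-12-25) are 2007-01-16 and 2007-01-30 respectively; done 2007-01-19, which is between those dates.
Step 3 — 6 and 36 days from 2007-01-27 (end of the 8-day comment period, which began when on-site notice is posted on 2007-01-19) are 2007-02-02 and 2007-03-04 respectively; 2007-03-02 falls inside that range.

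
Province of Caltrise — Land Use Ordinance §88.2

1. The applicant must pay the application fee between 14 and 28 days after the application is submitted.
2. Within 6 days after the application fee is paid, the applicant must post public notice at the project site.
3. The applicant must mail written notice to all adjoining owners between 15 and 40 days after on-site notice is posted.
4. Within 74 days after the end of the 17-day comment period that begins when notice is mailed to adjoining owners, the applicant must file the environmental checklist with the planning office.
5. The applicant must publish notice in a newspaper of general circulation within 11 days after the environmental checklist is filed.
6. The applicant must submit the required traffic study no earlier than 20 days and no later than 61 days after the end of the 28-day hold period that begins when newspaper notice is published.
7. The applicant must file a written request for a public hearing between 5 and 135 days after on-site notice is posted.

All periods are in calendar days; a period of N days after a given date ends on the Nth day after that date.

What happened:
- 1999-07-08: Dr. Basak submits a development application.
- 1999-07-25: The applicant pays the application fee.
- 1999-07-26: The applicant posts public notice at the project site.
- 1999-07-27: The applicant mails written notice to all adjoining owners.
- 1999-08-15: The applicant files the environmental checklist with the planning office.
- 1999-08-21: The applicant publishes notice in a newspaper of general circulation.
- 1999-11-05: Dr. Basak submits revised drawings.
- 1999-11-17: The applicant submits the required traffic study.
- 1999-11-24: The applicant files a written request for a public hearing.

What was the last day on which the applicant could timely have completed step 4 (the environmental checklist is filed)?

1999-10-26

Notice is mailed to adjoining owners on 1999-07-27; the 17-day comment period therefore ends 1999-08-13, and step 4 runs from that date. 74 days after 1999-08-13 is 1999-10-26.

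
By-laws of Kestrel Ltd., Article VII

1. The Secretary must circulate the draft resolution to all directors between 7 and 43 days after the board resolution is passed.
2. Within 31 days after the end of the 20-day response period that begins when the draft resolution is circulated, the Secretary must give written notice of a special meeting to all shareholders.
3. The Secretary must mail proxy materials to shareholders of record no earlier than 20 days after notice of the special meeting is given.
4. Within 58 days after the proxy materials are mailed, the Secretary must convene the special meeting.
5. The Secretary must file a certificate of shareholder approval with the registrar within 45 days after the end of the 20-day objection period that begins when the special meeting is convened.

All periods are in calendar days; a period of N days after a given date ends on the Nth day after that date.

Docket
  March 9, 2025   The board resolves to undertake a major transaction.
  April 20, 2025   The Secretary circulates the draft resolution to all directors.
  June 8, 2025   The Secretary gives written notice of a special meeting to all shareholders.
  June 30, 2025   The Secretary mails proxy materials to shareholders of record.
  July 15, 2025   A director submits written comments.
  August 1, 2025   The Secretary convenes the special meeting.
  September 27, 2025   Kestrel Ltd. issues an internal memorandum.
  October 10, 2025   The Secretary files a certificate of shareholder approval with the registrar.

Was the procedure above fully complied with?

No

(1) the permitted window runs from March 9, 2025 + 7 = March 16, 2025 to March 9, 2025 + 43 = April 21, 2025; April 20, 2025 falls inside that range.
(2) due by May 10, 2025 + 31 days = June 10, 2025; done June 8, 2025 — timely.
(3) permitted from June 8, 2025 + 20 days = June 28, 2025 onward; done June 30, 2025, after the minimum wait.
(4) due by June 30, 2025 + 58 days = August 27, 2025; done August 1, 2025 — timely.
(5) due by August 21, 2025 + 45 days = October 5, 2025; October 10, 2025 misses that deadline by 5 days.
That is the first point of non-compliance.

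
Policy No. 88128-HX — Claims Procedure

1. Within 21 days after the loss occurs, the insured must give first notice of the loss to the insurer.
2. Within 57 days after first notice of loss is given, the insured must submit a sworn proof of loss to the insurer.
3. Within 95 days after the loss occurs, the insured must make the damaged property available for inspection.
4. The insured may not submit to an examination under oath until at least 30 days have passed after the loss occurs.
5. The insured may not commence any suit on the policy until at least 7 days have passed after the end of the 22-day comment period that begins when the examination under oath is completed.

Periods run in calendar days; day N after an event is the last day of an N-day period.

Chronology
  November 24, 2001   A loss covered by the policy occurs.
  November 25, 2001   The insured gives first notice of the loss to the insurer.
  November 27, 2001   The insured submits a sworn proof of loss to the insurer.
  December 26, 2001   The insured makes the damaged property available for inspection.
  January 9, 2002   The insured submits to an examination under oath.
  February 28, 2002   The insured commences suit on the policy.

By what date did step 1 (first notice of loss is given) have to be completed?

Step 1 runs from November 24, 2001, when the loss occurs. 21 days after November 24, 2001 is December 15, 2001.

December 15, 2001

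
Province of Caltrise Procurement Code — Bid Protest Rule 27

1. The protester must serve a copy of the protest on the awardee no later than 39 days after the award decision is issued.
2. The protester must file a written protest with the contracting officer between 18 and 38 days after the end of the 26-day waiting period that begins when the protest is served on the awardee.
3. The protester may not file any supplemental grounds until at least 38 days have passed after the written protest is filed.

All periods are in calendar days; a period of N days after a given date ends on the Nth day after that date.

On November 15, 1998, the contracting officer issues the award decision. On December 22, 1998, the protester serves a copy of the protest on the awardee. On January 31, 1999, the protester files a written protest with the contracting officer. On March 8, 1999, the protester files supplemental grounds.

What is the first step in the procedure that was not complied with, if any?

(1) due by November 15, 1998 + 39 days = December 24, 1998; done December 22, 1998 — timely.
(2) the permitted window runs from January 17, 1999 + 18 = February 4, 1999 to January 17, 1999 + 38 = February 24, 1999; January 31, 1999 is 4 days too early.
The analysis stops there.

Step 2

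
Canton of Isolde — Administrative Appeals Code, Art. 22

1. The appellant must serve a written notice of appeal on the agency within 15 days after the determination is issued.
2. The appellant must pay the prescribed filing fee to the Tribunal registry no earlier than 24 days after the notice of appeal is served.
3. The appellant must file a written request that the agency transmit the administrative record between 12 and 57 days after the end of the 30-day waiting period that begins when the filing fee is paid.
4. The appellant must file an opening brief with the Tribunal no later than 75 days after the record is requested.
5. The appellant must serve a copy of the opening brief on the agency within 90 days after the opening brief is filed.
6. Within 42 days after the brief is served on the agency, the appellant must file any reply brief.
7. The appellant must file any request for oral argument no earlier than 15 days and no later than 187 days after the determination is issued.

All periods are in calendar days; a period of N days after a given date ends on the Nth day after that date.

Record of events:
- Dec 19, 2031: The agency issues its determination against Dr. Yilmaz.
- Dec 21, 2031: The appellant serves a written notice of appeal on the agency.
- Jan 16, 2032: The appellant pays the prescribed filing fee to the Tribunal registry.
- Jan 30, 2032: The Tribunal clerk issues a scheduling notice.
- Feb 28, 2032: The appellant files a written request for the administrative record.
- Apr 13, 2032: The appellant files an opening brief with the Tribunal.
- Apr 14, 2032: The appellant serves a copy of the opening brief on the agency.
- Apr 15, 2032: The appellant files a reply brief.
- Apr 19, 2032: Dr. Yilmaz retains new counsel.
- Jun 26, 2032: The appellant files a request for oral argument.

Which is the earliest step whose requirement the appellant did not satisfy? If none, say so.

Step 7

(1) due by Dec 19, 2031 + 15 days = Jan 3, 2032; done Dec 21, 2031 — timely.
(2) permitted from Dec 21, 2031 + 24 days = Jan 14, 2032 onward; done Jan 16, 2032 — permitted.
(3) the permitted window runs from Feb 15, 2032 + 12 = Feb 27, 2032 to Feb 15, 2032 + 57 = Apr 12, 2032; done Feb 28, 2032 — within the window.
(4) due by Feb 28, 2032 + 75 days = May 13, 2032; Apr 13, 2032 is within that limit.
(5) due by Apr 13, 2032 + 90 days = Jul 12, 2032; Apr 14, 2032 is within that limit.
(6) due by Apr 14, 2032 + 42 days = May 26, 2032; Apr 15, 2032 is within that limit.
(7) the permitted window runs from Dec 19, 2031 + 15 = Jan 3, 2032 to Dec 19, 2031 + 187 = Jun 23, 2032; Jun 26, 2032 is 3 days past the end of the window.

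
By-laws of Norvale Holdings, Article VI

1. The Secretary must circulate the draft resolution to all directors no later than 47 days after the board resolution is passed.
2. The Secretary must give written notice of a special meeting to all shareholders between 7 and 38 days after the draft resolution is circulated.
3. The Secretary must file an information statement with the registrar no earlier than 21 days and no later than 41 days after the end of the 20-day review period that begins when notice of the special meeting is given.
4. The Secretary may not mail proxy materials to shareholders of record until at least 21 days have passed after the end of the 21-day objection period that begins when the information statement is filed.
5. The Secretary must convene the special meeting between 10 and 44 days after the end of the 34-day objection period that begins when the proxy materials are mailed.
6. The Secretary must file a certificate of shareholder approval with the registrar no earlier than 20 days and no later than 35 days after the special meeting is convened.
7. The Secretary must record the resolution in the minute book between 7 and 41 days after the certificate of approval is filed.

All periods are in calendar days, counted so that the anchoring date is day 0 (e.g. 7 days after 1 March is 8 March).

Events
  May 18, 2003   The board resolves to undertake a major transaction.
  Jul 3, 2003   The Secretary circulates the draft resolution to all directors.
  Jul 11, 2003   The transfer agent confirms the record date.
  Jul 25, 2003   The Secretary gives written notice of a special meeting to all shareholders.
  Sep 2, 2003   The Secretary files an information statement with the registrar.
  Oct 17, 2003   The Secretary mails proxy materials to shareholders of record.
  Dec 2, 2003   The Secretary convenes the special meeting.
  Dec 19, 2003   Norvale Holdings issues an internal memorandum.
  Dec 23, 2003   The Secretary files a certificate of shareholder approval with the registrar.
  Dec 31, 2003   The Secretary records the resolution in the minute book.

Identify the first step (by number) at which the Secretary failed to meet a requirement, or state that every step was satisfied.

Step 3

Step 1 — counting 47 days from May 18, 2003 (when the board resolution is passed) gives a deadline of Jul 4, 2003; Jul 3, 2003 is within that limit.
Step 2 — 7 and 38 days from Jul 3, 2003 (when the draft resolution is circulated) are Jul 10, 2003 and Aug 10, 2003 respectively; done Jul 25, 2003 — within the window.
Step 3 — 21 and 41 days from Aug 14, 2003 (end of the 20-day review period, which began when notice of the special meeting is given on Jul 25, 2003) are Sep 4, 2003 and Sep 24, 2003 respectively; Sep 2, 2003 is 2 days too early.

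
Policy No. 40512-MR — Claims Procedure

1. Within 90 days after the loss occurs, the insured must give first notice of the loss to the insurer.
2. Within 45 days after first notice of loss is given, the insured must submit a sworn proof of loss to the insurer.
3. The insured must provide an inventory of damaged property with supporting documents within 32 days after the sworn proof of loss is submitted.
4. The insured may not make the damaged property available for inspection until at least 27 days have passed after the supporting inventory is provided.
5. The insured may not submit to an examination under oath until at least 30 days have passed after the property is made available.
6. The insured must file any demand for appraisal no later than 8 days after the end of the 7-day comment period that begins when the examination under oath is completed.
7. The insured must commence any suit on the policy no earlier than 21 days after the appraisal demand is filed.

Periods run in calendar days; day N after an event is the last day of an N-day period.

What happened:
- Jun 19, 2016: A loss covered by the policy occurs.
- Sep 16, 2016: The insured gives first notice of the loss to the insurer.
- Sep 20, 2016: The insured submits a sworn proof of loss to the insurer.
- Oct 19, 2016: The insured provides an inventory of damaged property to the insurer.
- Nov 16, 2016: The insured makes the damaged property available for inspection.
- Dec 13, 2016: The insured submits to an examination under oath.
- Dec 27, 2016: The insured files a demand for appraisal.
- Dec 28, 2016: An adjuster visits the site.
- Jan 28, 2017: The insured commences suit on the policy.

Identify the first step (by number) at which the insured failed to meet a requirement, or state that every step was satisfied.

Step 1 — counting 90 days from Jun 19, 2016 (when the loss occurs) gives a deadline of Sep 17, 2016; completed Sep 16, 2016, before the deadline.
Step 2 — counting 45 days from Sep 16, 2016 (when first notice of loss is given) gives a deadline of Oct 31, 2016; completed Sep 20, 2016, before the deadline.
Step 3 — counting 32 days from Sep 20, 2016 (when the sworn proof of loss is submitted) gives a deadline of Oct 22, 2016; completed Oct 19, 2016, before the deadline.
Step 4 — must wait 27 days from Oct 19, 2016 (when the supporting inventory is provided), so not before Nov 15, 2016; done Nov 16, 2016 — permitted.
Step 5 — must wait 30 days from Nov 16, 2016 (when the property is made available), so not before Dec 16, 2016; Dec 13, 2016 is 3 days before the earliest permitted date.
Later steps need not be reached.

Step 5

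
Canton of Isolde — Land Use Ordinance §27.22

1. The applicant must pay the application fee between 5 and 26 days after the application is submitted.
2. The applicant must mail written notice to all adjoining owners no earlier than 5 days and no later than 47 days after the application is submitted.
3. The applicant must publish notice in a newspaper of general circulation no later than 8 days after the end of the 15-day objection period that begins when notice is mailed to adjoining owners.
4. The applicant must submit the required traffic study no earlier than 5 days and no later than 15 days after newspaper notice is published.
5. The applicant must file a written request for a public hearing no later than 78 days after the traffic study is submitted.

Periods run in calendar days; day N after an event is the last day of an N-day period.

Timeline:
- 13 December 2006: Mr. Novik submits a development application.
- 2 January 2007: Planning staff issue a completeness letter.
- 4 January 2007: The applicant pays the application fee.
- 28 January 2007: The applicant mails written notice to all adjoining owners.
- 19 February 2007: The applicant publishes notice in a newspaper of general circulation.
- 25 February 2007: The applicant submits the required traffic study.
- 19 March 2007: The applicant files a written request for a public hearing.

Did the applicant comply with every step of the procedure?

Step 1: the window is 5–26 days after 13 December 2006 (when the application is submitted), so 18 December 2006 through 8 January 2007; done 4 January 2007 — within the window.
Step 2: the window is 5–47 days after 13 December 2006 (when the application is submitted), so 18 December 2006 through 29 January 2007; done 28 January 2007, which is between those dates.
Step 3: 8 days after 12 February 2007 (end of the 15-day objection period, which began when notice is mailed to adjoining owners on 28 January 2007) is 20 February 2007; completed 19 February 2007, before the deadline.
Step 4: the window is 5–15 days after 19 February 2007 (when newspaper notice is published), so 24 February 2007 through 6 March 2007; done 25 February 2007 — within the window.
Step 5: 78 days after 25 February 2007 (when the traffic study is submitted) is 14 May 2007; done 19 March 2007 — timely.

Yes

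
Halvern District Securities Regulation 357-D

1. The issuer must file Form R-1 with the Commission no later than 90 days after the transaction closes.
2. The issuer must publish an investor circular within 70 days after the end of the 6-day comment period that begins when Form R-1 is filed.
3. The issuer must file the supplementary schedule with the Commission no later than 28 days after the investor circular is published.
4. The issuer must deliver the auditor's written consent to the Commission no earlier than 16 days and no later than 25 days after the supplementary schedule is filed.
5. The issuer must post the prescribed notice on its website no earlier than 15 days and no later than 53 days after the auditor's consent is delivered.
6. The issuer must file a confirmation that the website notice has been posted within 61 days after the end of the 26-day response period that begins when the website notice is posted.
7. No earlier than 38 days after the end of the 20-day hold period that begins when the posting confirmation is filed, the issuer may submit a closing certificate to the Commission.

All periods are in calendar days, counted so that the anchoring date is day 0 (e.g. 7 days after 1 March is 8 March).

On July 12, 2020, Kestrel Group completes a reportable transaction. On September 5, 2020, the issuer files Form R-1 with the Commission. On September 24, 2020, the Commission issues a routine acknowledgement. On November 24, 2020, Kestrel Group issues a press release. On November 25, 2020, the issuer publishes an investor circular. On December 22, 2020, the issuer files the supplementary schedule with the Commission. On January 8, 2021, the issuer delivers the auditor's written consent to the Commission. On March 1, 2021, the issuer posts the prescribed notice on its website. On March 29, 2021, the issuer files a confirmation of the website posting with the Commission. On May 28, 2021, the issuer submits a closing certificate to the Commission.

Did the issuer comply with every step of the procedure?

(1) due by July 12, 2020 + 90 days = October 10, 2020; done September 5, 2020 — timely.
(2) due by September 11, 2020 + 70 days = November 20, 2020; November 25, 2020 misses that deadline by 5 days.
That is the first point of non-compliance.

No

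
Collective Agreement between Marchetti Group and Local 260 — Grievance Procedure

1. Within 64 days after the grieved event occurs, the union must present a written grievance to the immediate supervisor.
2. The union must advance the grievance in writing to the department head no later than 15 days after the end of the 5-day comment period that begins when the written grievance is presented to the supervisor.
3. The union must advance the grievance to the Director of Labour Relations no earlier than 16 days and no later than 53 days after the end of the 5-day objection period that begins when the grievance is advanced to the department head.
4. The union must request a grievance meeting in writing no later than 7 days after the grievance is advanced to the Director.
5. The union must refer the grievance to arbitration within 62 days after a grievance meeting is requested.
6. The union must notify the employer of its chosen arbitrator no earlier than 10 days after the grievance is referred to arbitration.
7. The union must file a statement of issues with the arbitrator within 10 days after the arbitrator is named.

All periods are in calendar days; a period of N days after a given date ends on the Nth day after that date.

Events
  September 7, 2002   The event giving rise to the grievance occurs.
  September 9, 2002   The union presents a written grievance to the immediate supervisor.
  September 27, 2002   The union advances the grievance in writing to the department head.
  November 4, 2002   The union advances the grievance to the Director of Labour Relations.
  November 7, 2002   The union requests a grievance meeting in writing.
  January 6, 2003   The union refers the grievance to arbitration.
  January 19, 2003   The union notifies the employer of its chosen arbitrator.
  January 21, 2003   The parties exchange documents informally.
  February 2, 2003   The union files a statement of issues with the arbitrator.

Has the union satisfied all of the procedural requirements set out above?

Step 1: 64 days after September 7, 2002 (when the grieved event occurs) is November 10, 2002; completed September 9, 2002, before the deadline.
Step 2: 15 days after September 14, 2002 (end of the 5-day comment period, which began when the written grievance is presented to the supervisor on September 9, 2002) is September 29, 2002; completed September 27, 2002, before the deadline.
Step 3: the window is 16–53 days after October 2, 2002 (end of the 5-day objection period, which began when the grievance is advanced to the department head on September 27, 2002), so October 18, 2002 through November 24, 2002; done November 4, 2002 — within the window.
Step 4: 7 days after November 4, 2002 (when the grievance is advanced to the Director) is November 11, 2002; done November 7, 2002 — timely.
Step 5: 62 days after November 7, 2002 (when a grievance meeting is requested) is January 8, 2003; done January 6, 2003 — timely.
Step 6: the earliest permitted date is 10 days after January 6, 2003 (when the grievance is referred to arbitration), i.e. January 16, 2003; January 19, 2003 is on or after that date.
Step 7: 10 days after January 19, 2003 (when the arbitrator is named) is January 29, 2003; February 2, 2003 misses that deadline by 4 days.
The procedure was therefore not followed at step 7.

No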